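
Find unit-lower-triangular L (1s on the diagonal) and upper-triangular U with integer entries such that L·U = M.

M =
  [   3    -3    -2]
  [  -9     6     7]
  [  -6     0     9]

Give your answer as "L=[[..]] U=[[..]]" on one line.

  row1 -= -3·row0 → [0,-3,1]
  row2 -= -2·row0 → [0,-6,5]
  row2 -= 2·row1 → [0,0,3]

L=[[1,0,0],[-3,1,0],[-2,2,1]] U=[[3,-3,-2],[0,-3,1],[0,0,3]]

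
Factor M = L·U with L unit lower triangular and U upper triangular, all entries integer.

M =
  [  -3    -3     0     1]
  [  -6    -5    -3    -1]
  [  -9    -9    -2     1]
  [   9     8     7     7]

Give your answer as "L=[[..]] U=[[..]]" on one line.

L=[[1,0,0,0],[2,1,0,0],[3,0,1,0],[-3,-1,-2,1]] U=[[-3,-3,0,1],[0,1,-3,-3],[0,0,-2,-2],[0,0,0,3]]

  R1 -= 2·R0 → [0,1,-3,-3]
  R2 -= 3·R0 → [0,0,-2,-2]
  R3 -= -3·R0 → [0,-1,7,10]
  R2 -= 0·R1 → [0,0,-2,-2]
  R3 -= -1·R1 → [0,0,4,7]
  R3 -= -2·R2 → [0,0,0,3]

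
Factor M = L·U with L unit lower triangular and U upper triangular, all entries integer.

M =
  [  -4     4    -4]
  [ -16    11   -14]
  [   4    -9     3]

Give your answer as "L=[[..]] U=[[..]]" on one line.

  r1 -= 4·r0 → [0,-5,2]
  r2 -= -1·r0 → [0,-5,-1]
  r2 -= 1·r1 → [0,0,-3]

L=[[1,0,0],[4,1,0],[-1,1,1]] U=[[-4,4,-4],[0,-5,2],[0,0,-3]]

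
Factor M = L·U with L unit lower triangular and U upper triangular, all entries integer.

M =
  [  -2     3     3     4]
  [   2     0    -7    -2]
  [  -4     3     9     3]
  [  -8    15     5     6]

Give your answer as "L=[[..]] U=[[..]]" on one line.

  r1 -= -1·r0 → [0,3,-4,2]
  r2 -= 2·r0 → [0,-3,3,-5]
  r3 -= 4·r0 → [0,3,-7,-10]
  r2 -= -1·r1 → [0,0,-1,-3]
  r3 -= 1·r1 → [0,0,-3,-12]
  r3 -= 3·r2 → [0,0,0,-3]

L=[[1,0,0,0],[-1,1,0,0],[2,-1,1,0],[4,1,3,1]] U=[[-2,3,3,4],[0,3,-4,2],[0,0,-1,-3],[0,0,0,-3]]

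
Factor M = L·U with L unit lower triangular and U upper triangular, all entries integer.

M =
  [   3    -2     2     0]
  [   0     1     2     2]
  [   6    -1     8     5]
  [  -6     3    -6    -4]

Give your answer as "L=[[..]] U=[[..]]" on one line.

L=[[1,0,0,0],[0,1,0,0],[2,3,1,0],[-2,-1,0,1]] U=[[3,-2,2,0],[0,1,2,2],[0,0,-2,-1],[0,0,0,-2]]

  r1 -= 0·r0 → [0,1,2,2]
  r2 -= 2·r0 → [0,3,4,5]
  r3 -= -2·r0 → [0,-1,-2,-4]
  r2 -= 3·r1 → [0,0,-2,-1]
  r3 -= -1·r1 → [0,0,0,-2]
  r3 -= 0·r2 → [0,0,0,-2]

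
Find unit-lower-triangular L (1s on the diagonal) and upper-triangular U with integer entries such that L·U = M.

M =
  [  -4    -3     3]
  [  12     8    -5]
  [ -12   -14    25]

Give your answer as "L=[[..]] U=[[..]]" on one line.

  row1 -= -3·row0 → [0,-1,4]
  row2 -= 3·row0 → [0,-5,16]
  row2 -= 5·row1 → [0,0,-4]

L=[[1,0,0],[-3,1,0],[3,5,1]] U=[[-4,-3,3],[0,-1,4],[0,0,-4]]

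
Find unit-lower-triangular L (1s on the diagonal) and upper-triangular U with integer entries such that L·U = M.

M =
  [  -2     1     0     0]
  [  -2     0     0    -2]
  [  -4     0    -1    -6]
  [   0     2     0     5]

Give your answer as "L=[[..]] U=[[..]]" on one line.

  r1 -= 1·r0 → [0,-1,0,-2]
  r2 -= 2·r0 → [0,-2,-1,-6]
  r3 -= 0·r0 → [0,2,0,5]
  r2 -= 2·r1 → [0,0,-1,-2]
  r3 -= -2·r1 → [0,0,0,1]
  r3 -= 0·r2 → [0,0,0,1]

L=[[1,0,0,0],[1,1,0,0],[2,2,1,0],[0,-2,0,1]] U=[[-2,1,0,0],[0,-1,0,-2],[0,0,-1,-2],[0,0,0,1]]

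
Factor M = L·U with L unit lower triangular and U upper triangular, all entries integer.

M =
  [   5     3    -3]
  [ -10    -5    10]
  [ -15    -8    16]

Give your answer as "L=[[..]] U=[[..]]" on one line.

L=[[1,0,0],[-2,1,0],[-3,1,1]] U=[[5,3,-3],[0,1,4],[0,0,3]]

  r1 -= -2·r0 → [0,1,4]
  r2 -= -3·r0 → [0,1,7]
  r2 -= 1·r1 → [0,0,3]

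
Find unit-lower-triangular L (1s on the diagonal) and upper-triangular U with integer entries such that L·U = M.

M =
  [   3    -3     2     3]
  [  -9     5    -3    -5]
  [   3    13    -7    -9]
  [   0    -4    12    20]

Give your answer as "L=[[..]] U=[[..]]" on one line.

  r1 -= -3·r0 → [0,-4,3,4]
  r2 -= 1·r0 → [0,16,-9,-12]
  r3 -= 0·r0 → [0,-4,12,20]
  r2 -= -4·r1 → [0,0,3,4]
  r3 -= 1·r1 → [0,0,9,16]
  r3 -= 3·r2 → [0,0,0,4]

L=[[1,0,0,0],[-3,1,0,0],[1,-4,1,0],[0,1,3,1]] U=[[3,-3,2,3],[0,-4,3,4],[0,0,3,4],[0,0,0,4]]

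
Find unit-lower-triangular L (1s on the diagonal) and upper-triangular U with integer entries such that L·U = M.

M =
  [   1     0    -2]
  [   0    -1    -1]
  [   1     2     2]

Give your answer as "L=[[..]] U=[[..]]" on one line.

L=[[1,0,0],[0,1,0],[1,-2,1]] U=[[1,0,-2],[0,-1,-1],[0,0,2]]

  R1 -= 0·R0 → [0,-1,-1]
  R2 -= 1·R0 → [0,2,4]
  R2 -= -2·R1 → [0,0,2]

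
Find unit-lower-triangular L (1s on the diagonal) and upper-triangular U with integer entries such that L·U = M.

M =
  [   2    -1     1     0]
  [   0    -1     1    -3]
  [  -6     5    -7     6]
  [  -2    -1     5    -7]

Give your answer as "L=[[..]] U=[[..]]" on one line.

  R1 -= 0·R0 → [0,-1,1,-3]
  R2 -= -3·R0 → [0,2,-4,6]
  R3 -= -1·R0 → [0,-2,6,-7]
  R2 -= -2·R1 → [0,0,-2,0]
  R3 -= 2·R1 → [0,0,4,-1]
  R3 -= -2·R2 → [0,0,0,-1]

L=[[1,0,0,0],[0,1,0,0],[-3,-2,1,0],[-1,2,-2,1]] U=[[2,-1,1,0],[0,-1,1,-3],[0,0,-2,0],[0,0,0,-1]]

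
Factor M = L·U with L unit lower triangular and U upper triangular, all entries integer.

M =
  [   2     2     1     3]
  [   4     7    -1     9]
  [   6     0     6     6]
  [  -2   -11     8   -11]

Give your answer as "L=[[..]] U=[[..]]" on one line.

  r1 -= 2·r0 → [0,3,-3,3]
  r2 -= 3·r0 → [0,-6,3,-3]
  r3 -= -1·r0 → [0,-9,9,-8]
  r2 -= -2·r1 → [0,0,-3,3]
  r3 -= -3·r1 → [0,0,0,1]
  r3 -= 0·r2 → [0,0,0,1]

L=[[1,0,0,0],[2,1,0,0],[3,-2,1,0],[-1,-3,0,1]] U=[[2,2,1,3],[0,3,-3,3],[0,0,-3,3],[0,0,0,1]]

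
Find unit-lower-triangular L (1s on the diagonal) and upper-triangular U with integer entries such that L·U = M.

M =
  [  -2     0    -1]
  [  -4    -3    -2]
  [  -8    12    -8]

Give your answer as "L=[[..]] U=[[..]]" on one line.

L=[[1,0,0],[2,1,0],[4,-4,1]] U=[[-2,0,-1],[0,-3,0],[0,0,-4]]

  R1 -= 2·R0 → [0,-3,0]
  R2 -= 4·R0 → [0,12,-4]
  R2 -= -4·R1 → [0,0,-4]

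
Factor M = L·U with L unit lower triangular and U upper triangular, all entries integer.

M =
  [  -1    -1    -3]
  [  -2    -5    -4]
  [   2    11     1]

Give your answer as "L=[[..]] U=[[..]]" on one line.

L=[[1,0,0],[2,1,0],[-2,-3,1]] U=[[-1,-1,-3],[0,-3,2],[0,0,1]]

  row1 -= 2·row0 → [0,-3,2]
  row2 -= -2·row0 → [0,9,-5]
  row2 -= -3·row1 → [0,0,1]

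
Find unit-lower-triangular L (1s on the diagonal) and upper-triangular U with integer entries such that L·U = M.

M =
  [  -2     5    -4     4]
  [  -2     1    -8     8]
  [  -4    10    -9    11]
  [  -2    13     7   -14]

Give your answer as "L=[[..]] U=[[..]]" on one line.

L=[[1,0,0,0],[1,1,0,0],[2,0,1,0],[1,-2,-3,1]] U=[[-2,5,-4,4],[0,-4,-4,4],[0,0,-1,3],[0,0,0,-1]]

  row1 -= 1·row0 → [0,-4,-4,4]
  row2 -= 2·row0 → [0,0,-1,3]
  row3 -= 1·row0 → [0,8,11,-18]
  row2 -= 0·row1 → [0,0,-1,3]
  row3 -= -2·row1 → [0,0,3,-10]
  row3 -= -3·row2 → [0,0,0,-1]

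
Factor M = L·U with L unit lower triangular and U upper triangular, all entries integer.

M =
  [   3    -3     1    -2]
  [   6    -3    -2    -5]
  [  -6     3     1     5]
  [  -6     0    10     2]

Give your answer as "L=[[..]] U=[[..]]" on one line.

  r1 -= 2·r0 → [0,3,-4,-1]
  r2 -= -2·r0 → [0,-3,3,1]
  r3 -= -2·r0 → [0,-6,12,-2]
  r2 -= -1·r1 → [0,0,-1,0]
  r3 -= -2·r1 → [0,0,4,-4]
  r3 -= -4·r2 → [0,0,0,-4]

L=[[1,0,0,0],[2,1,0,0],[-2,-1,1,0],[-2,-2,-4,1]] U=[[3,-3,1,-2],[0,3,-4,-1],[0,0,-1,0],[0,0,0,-4]]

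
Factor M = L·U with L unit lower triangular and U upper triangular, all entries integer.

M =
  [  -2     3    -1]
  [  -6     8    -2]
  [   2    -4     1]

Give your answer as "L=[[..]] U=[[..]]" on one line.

  row1 -= 3·row0 → [0,-1,1]
  row2 -= -1·row0 → [0,-1,0]
  row2 -= 1·row1 → [0,0,-1]

L=[[1,0,0],[3,1,0],[-1,1,1]] U=[[-2,3,-1],[0,-1,1],[0,0,-1]]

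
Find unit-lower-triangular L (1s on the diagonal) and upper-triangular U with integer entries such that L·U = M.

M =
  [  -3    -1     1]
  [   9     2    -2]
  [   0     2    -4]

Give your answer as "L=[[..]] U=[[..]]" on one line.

L=[[1,0,0],[-3,1,0],[0,-2,1]] U=[[-3,-1,1],[0,-1,1],[0,0,-2]]

  r1 -= -3·r0 → [0,-1,1]
  r2 -= 0·r0 → [0,2,-4]
  r2 -= -2·r1 → [0,0,-2]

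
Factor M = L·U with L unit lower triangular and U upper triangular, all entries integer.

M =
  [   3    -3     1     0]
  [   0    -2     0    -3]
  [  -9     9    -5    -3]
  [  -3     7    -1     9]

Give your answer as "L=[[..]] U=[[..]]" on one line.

L=[[1,0,0,0],[0,1,0,0],[-3,0,1,0],[-1,-2,0,1]] U=[[3,-3,1,0],[0,-2,0,-3],[0,0,-2,-3],[0,0,0,3]]

  r1 -= 0·r0 → [0,-2,0,-3]
  r2 -= -3·r0 → [0,0,-2,-3]
  r3 -= -1·r0 → [0,4,0,9]
  r2 -= 0·r1 → [0,0,-2,-3]
  r3 -= -2·r1 → [0,0,0,3]
  r3 -= 0·r2 → [0,0,0,3]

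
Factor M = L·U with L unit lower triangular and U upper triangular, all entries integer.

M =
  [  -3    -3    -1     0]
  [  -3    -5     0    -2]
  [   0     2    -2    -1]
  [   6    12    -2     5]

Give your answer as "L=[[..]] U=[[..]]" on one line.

L=[[1,0,0,0],[1,1,0,0],[0,-1,1,0],[-2,-3,1,1]] U=[[-3,-3,-1,0],[0,-2,1,-2],[0,0,-1,-3],[0,0,0,2]]

  R1 -= 1·R0 → [0,-2,1,-2]
  R2 -= 0·R0 → [0,2,-2,-1]
  R3 -= -2·R0 → [0,6,-4,5]
  R2 -= -1·R1 → [0,0,-1,-3]
  R3 -= -3·R1 → [0,0,-1,-1]
  R3 -= 1·R2 → [0,0,0,2]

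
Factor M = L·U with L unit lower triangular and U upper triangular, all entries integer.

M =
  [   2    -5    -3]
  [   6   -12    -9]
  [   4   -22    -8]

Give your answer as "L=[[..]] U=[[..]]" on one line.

L=[[1,0,0],[3,1,0],[2,-4,1]] U=[[2,-5,-3],[0,3,0],[0,0,-2]]

  r1 -= 3·r0 → [0,3,0]
  r2 -= 2·r0 → [0,-12,-2]
  r2 -= -4·r1 → [0,0,-2]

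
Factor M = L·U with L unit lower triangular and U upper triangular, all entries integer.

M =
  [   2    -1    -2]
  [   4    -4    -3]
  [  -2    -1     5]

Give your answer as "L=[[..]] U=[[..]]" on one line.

L=[[1,0,0],[2,1,0],[-1,1,1]] U=[[2,-1,-2],[0,-2,1],[0,0,2]]

  R1 -= 2·R0 → [0,-2,1]
  R2 -= -1·R0 → [0,-2,3]
  R2 -= 1·R1 → [0,0,2]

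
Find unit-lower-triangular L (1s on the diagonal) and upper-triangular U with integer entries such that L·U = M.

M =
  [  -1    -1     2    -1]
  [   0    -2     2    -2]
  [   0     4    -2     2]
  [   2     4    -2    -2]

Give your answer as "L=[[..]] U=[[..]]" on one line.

  r1 -= 0·r0 → [0,-2,2,-2]
  r2 -= 0·r0 → [0,4,-2,2]
  r3 -= -2·r0 → [0,2,2,-4]
  r2 -= -2·r1 → [0,0,2,-2]
  r3 -= -1·r1 → [0,0,4,-6]
  r3 -= 2·r2 → [0,0,0,-2]

L=[[1,0,0,0],[0,1,0,0],[0,-2,1,0],[-2,-1,2,1]] U=[[-1,-1,2,-1],[0,-2,2,-2],[0,0,2,-2],[0,0,0,-2]]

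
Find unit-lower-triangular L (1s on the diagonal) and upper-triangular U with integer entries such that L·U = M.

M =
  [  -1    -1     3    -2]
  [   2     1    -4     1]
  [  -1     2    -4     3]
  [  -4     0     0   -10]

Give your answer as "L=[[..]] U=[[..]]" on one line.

L=[[1,0,0,0],[-2,1,0,0],[1,-3,1,0],[4,-4,4,1]] U=[[-1,-1,3,-2],[0,-1,2,-3],[0,0,-1,-4],[0,0,0,2]]

  R1 -= -2·R0 → [0,-1,2,-3]
  R2 -= 1·R0 → [0,3,-7,5]
  R3 -= 4·R0 → [0,4,-12,-2]
  R2 -= -3·R1 → [0,0,-1,-4]
  R3 -= -4·R1 → [0,0,-4,-14]
  R3 -= 4·R2 → [0,0,0,2]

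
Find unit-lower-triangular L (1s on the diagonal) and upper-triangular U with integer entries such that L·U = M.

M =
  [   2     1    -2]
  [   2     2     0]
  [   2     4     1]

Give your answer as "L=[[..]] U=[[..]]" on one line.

  row1 -= 1·row0 → [0,1,2]
  row2 -= 1·row0 → [0,3,3]
  row2 -= 3·row1 → [0,0,-3]

L=[[1,0,0],[1,1,0],[1,3,1]] U=[[2,1,-2],[0,1,2],[0,0,-3]]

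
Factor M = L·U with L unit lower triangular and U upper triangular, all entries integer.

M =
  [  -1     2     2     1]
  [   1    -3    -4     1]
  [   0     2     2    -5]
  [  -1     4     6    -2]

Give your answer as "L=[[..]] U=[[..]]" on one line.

  R1 -= -1·R0 → [0,-1,-2,2]
  R2 -= 0·R0 → [0,2,2,-5]
  R3 -= 1·R0 → [0,2,4,-3]
  R2 -= -2·R1 → [0,0,-2,-1]
  R3 -= -2·R1 → [0,0,0,1]
  R3 -= 0·R2 → [0,0,0,1]

L=[[1,0,0,0],[-1,1,0,0],[0,-2,1,0],[1,-2,0,1]] U=[[-1,2,2,1],[0,-1,-2,2],[0,0,-2,-1],[0,0,0,1]]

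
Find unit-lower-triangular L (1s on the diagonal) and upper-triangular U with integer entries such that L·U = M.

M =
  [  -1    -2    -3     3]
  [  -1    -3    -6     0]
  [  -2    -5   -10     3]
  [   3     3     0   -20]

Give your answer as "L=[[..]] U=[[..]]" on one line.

L=[[1,0,0,0],[1,1,0,0],[2,1,1,0],[-3,3,0,1]] U=[[-1,-2,-3,3],[0,-1,-3,-3],[0,0,-1,0],[0,0,0,-2]]

  R1 -= 1·R0 → [0,-1,-3,-3]
  R2 -= 2·R0 → [0,-1,-4,-3]
  R3 -= -3·R0 → [0,-3,-9,-11]
  R2 -= 1·R1 → [0,0,-1,0]
  R3 -= 3·R1 → [0,0,0,-2]
  R3 -= 0·R2 → [0,0,0,-2]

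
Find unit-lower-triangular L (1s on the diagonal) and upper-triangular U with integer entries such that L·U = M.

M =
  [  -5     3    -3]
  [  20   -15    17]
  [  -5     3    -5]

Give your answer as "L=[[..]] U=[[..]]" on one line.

L=[[1,0,0],[-4,1,0],[1,0,1]] U=[[-5,3,-3],[0,-3,5],[0,0,-2]]

  r1 -= -4·r0 → [0,-3,5]
  r2 -= 1·r0 → [0,0,-2]
  r2 -= 0·r1 → [0,0,-2]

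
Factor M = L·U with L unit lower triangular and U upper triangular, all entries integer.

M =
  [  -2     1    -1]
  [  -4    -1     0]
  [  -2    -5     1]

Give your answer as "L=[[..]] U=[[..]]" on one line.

L=[[1,0,0],[2,1,0],[1,2,1]] U=[[-2,1,-1],[0,-3,2],[0,0,-2]]

  r1 -= 2·r0 → [0,-3,2]
  r2 -= 1·r0 → [0,-6,2]
  r2 -= 2·r1 → [0,0,-2]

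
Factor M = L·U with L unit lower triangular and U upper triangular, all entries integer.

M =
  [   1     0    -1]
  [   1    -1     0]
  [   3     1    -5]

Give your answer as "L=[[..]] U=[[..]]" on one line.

L=[[1,0,0],[1,1,0],[3,-1,1]] U=[[1,0,-1],[0,-1,1],[0,0,-1]]

  R1 -= 1·R0 → [0,-1,1]
  R2 -= 3·R0 → [0,1,-2]
  R2 -= -1·R1 → [0,0,-1]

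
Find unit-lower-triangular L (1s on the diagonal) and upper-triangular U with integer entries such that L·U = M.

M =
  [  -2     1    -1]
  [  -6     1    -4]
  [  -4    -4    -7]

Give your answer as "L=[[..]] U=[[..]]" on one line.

  R1 -= 3·R0 → [0,-2,-1]
  R2 -= 2·R0 → [0,-6,-5]
  R2 -= 3·R1 → [0,0,-2]

L=[[1,0,0],[3,1,0],[2,3,1]] U=[[-2,1,-1],[0,-2,-1],[0,0,-2]]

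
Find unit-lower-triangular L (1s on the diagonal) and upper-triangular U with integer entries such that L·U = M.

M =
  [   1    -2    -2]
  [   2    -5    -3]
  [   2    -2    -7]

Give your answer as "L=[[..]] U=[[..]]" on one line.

  row1 -= 2·row0 → [0,-1,1]
  row2 -= 2·row0 → [0,2,-3]
  row2 -= -2·row1 → [0,0,-1]

L=[[1,0,0],[2,1,0],[2,-2,1]] U=[[1,-2,-2],[0,-1,1],[0,0,-1]]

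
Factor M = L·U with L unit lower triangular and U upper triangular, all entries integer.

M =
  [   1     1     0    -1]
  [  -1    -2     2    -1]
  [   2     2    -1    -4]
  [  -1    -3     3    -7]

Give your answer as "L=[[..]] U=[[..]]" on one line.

L=[[1,0,0,0],[-1,1,0,0],[2,0,1,0],[-1,2,1,1]] U=[[1,1,0,-1],[0,-1,2,-2],[0,0,-1,-2],[0,0,0,-2]]

  R1 -= -1·R0 → [0,-1,2,-2]
  R2 -= 2·R0 → [0,0,-1,-2]
  R3 -= -1·R0 → [0,-2,3,-8]
  R2 -= 0·R1 → [0,0,-1,-2]
  R3 -= 2·R1 → [0,0,-1,-4]
  R3 -= 1·R2 → [0,0,0,-2]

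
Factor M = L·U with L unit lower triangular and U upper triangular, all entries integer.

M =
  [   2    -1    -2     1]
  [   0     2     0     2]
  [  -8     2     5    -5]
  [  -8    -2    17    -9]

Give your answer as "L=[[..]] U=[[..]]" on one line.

L=[[1,0,0,0],[0,1,0,0],[-4,-1,1,0],[-4,-3,-3,1]] U=[[2,-1,-2,1],[0,2,0,2],[0,0,-3,1],[0,0,0,4]]

  R1 -= 0·R0 → [0,2,0,2]
  R2 -= -4·R0 → [0,-2,-3,-1]
  R3 -= -4·R0 → [0,-6,9,-5]
  R2 -= -1·R1 → [0,0,-3,1]
  R3 -= -3·R1 → [0,0,9,1]
  R3 -= -3·R2 → [0,0,0,4]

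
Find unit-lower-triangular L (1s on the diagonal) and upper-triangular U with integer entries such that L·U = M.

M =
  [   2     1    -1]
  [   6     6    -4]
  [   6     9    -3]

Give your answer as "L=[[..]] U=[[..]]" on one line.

L=[[1,0,0],[3,1,0],[3,2,1]] U=[[2,1,-1],[0,3,-1],[0,0,2]]

  R1 -= 3·R0 → [0,3,-1]
  R2 -= 3·R0 → [0,6,0]
  R2 -= 2·R1 → [0,0,2]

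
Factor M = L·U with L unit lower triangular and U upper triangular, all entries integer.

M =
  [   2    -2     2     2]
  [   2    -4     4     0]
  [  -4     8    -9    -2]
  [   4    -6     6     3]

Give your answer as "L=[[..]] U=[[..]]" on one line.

L=[[1,0,0,0],[1,1,0,0],[-2,-2,1,0],[2,1,0,1]] U=[[2,-2,2,2],[0,-2,2,-2],[0,0,-1,-2],[0,0,0,1]]

  row1 -= 1·row0 → [0,-2,2,-2]
  row2 -= -2·row0 → [0,4,-5,2]
  row3 -= 2·row0 → [0,-2,2,-1]
  row2 -= -2·row1 → [0,0,-1,-2]
  row3 -= 1·row1 → [0,0,0,1]
  row3 -= 0·row2 → [0,0,0,1]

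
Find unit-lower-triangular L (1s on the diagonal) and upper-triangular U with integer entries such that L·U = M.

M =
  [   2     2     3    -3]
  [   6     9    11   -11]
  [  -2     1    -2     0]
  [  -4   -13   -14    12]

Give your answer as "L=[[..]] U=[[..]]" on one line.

L=[[1,0,0,0],[3,1,0,0],[-1,1,1,0],[-2,-3,2,1]] U=[[2,2,3,-3],[0,3,2,-2],[0,0,-1,-1],[0,0,0,2]]

  row1 -= 3·row0 → [0,3,2,-2]
  row2 -= -1·row0 → [0,3,1,-3]
  row3 -= -2·row0 → [0,-9,-8,6]
  row2 -= 1·row1 → [0,0,-1,-1]
  row3 -= -3·row1 → [0,0,-2,0]
  row3 -= 2·row2 → [0,0,0,2]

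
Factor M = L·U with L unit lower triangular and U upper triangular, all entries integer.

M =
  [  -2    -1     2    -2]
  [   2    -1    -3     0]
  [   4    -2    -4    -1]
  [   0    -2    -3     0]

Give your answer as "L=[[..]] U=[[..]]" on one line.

  r1 -= -1·r0 → [0,-2,-1,-2]
  r2 -= -2·r0 → [0,-4,0,-5]
  r3 -= 0·r0 → [0,-2,-3,0]
  r2 -= 2·r1 → [0,0,2,-1]
  r3 -= 1·r1 → [0,0,-2,2]
  r3 -= -1·r2 → [0,0,0,1]

L=[[1,0,0,0],[-1,1,0,0],[-2,2,1,0],[0,1,-1,1]] U=[[-2,-1,2,-2],[0,-2,-1,-2],[0,0,2,-1],[0,0,0,1]]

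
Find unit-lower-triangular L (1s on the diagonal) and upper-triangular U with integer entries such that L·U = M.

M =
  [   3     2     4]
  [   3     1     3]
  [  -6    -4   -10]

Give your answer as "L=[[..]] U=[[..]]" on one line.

L=[[1,0,0],[1,1,0],[-2,0,1]] U=[[3,2,4],[0,-1,-1],[0,0,-2]]

  R1 -= 1·R0 → [0,-1,-1]
  R2 -= -2·R0 → [0,0,-2]
  R2 -= 0·R1 → [0,0,-2]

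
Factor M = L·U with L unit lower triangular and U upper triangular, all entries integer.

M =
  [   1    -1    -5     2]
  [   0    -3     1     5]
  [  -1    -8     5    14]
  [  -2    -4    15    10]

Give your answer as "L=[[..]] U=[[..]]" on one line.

  row1 -= 0·row0 → [0,-3,1,5]
  row2 -= -1·row0 → [0,-9,0,16]
  row3 -= -2·row0 → [0,-6,5,14]
  row2 -= 3·row1 → [0,0,-3,1]
  row3 -= 2·row1 → [0,0,3,4]
  row3 -= -1·row2 → [0,0,0,5]

L=[[1,0,0,0],[0,1,0,0],[-1,3,1,0],[-2,2,-1,1]] U=[[1,-1,-5,2],[0,-3,1,5],[0,0,-3,1],[0,0,0,5]]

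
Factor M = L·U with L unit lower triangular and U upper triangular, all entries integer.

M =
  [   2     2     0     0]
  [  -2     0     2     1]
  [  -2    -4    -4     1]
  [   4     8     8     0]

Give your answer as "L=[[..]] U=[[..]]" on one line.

L=[[1,0,0,0],[-1,1,0,0],[-1,-1,1,0],[2,2,-2,1]] U=[[2,2,0,0],[0,2,2,1],[0,0,-2,2],[0,0,0,2]]

  R1 -= -1·R0 → [0,2,2,1]
  R2 -= -1·R0 → [0,-2,-4,1]
  R3 -= 2·R0 → [0,4,8,0]
  R2 -= -1·R1 → [0,0,-2,2]
  R3 -= 2·R1 → [0,0,4,-2]
  R3 -= -2·R2 → [0,0,0,2]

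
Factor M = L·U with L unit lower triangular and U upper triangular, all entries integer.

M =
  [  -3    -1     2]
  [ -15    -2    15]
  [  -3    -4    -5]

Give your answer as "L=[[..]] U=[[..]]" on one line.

  r1 -= 5·r0 → [0,3,5]
  r2 -= 1·r0 → [0,-3,-7]
  r2 -= -1·r1 → [0,0,-2]

L=[[1,0,0],[5,1,0],[1,-1,1]] U=[[-3,-1,2],[0,3,5],[0,0,-2]]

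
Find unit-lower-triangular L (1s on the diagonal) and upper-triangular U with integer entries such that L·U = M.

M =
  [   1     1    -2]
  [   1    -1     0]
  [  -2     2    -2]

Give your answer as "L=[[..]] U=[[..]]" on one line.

  R1 -= 1·R0 → [0,-2,2]
  R2 -= -2·R0 → [0,4,-6]
  R2 -= -2·R1 → [0,0,-2]

L=[[1,0,0],[1,1,0],[-2,-2,1]] U=[[1,1,-2],[0,-2,2],[0,0,-2]]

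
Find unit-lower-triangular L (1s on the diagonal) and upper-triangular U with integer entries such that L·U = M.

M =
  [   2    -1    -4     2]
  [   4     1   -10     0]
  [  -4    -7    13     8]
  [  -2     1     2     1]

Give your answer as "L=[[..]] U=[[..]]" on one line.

  r1 -= 2·r0 → [0,3,-2,-4]
  r2 -= -2·r0 → [0,-9,5,12]
  r3 -= -1·r0 → [0,0,-2,3]
  r2 -= -3·r1 → [0,0,-1,0]
  r3 -= 0·r1 → [0,0,-2,3]
  r3 -= 2·r2 → [0,0,0,3]

L=[[1,0,0,0],[2,1,0,0],[-2,-3,1,0],[-1,0,2,1]] U=[[2,-1,-4,2],[0,3,-2,-4],[0,0,-1,0],[0,0,0,3]]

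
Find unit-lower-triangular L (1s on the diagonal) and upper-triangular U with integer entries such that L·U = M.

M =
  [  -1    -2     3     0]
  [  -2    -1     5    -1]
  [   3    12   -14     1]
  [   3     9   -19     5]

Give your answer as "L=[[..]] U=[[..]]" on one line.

  R1 -= 2·R0 → [0,3,-1,-1]
  R2 -= -3·R0 → [0,6,-5,1]
  R3 -= -3·R0 → [0,3,-10,5]
  R2 -= 2·R1 → [0,0,-3,3]
  R3 -= 1·R1 → [0,0,-9,6]
  R3 -= 3·R2 → [0,0,0,-3]

L=[[1,0,0,0],[2,1,0,0],[-3,2,1,0],[-3,1,3,1]] U=[[-1,-2,3,0],[0,3,-1,-1],[0,0,-3,3],[0,0,0,-3]]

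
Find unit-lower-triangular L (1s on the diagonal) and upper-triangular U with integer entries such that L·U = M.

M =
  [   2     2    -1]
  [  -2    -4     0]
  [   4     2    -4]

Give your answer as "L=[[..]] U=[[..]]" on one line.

  row1 -= -1·row0 → [0,-2,-1]
  row2 -= 2·row0 → [0,-2,-2]
  row2 -= 1·row1 → [0,0,-1]

L=[[1,0,0],[-1,1,0],[2,1,1]] U=[[2,2,-1],[0,-2,-1],[0,0,-1]]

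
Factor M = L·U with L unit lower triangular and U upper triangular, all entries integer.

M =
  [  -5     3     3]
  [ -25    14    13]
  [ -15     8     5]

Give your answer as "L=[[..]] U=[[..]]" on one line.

  row1 -= 5·row0 → [0,-1,-2]
  row2 -= 3·row0 → [0,-1,-4]
  row2 -= 1·row1 → [0,0,-2]

L=[[1,0,0],[5,1,0],[3,1,1]] U=[[-5,3,3],[0,-1,-2],[0,0,-2]]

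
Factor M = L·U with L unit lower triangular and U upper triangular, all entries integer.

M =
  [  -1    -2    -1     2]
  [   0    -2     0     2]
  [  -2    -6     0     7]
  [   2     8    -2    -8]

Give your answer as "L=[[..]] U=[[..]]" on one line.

L=[[1,0,0,0],[0,1,0,0],[2,1,1,0],[-2,-2,-2,1]] U=[[-1,-2,-1,2],[0,-2,0,2],[0,0,2,1],[0,0,0,2]]

  row1 -= 0·row0 → [0,-2,0,2]
  row2 -= 2·row0 → [0,-2,2,3]
  row3 -= -2·row0 → [0,4,-4,-4]
  row2 -= 1·row1 → [0,0,2,1]
  row3 -= -2·row1 → [0,0,-4,0]
  row3 -= -2·row2 → [0,0,0,2]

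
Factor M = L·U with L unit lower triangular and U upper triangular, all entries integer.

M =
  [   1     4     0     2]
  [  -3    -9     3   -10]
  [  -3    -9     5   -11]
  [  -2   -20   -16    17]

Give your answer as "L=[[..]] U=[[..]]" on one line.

L=[[1,0,0,0],[-3,1,0,0],[-3,1,1,0],[-2,-4,-2,1]] U=[[1,4,0,2],[0,3,3,-4],[0,0,2,-1],[0,0,0,3]]

  R1 -= -3·R0 → [0,3,3,-4]
  R2 -= -3·R0 → [0,3,5,-5]
  R3 -= -2·R0 → [0,-12,-16,21]
  R2 -= 1·R1 → [0,0,2,-1]
  R3 -= -4·R1 → [0,0,-4,5]
  R3 -= -2·R2 → [0,0,0,3]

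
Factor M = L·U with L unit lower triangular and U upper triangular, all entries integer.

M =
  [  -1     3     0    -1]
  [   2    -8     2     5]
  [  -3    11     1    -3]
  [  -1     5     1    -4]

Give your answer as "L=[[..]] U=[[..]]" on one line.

L=[[1,0,0,0],[-2,1,0,0],[3,-1,1,0],[1,-1,1,1]] U=[[-1,3,0,-1],[0,-2,2,3],[0,0,3,3],[0,0,0,-3]]

  r1 -= -2·r0 → [0,-2,2,3]
  r2 -= 3·r0 → [0,2,1,0]
  r3 -= 1·r0 → [0,2,1,-3]
  r2 -= -1·r1 → [0,0,3,3]
  r3 -= -1·r1 → [0,0,3,0]
  r3 -= 1·r2 → [0,0,0,-3]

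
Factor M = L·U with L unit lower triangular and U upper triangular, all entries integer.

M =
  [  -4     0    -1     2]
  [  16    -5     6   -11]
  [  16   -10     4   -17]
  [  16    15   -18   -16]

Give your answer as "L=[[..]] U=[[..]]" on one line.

  row1 -= -4·row0 → [0,-5,2,-3]
  row2 -= -4·row0 → [0,-10,0,-9]
  row3 -= -4·row0 → [0,15,-22,-8]
  row2 -= 2·row1 → [0,0,-4,-3]
  row3 -= -3·row1 → [0,0,-16,-17]
  row3 -= 4·row2 → [0,0,0,-5]

L=[[1,0,0,0],[-4,1,0,0],[-4,2,1,0],[-4,-3,4,1]] U=[[-4,0,-1,2],[0,-5,2,-3],[0,0,-4,-3],[0,0,0,-5]]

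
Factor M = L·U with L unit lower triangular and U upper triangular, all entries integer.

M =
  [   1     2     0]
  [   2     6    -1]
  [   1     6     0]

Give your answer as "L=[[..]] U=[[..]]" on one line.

L=[[1,0,0],[2,1,0],[1,2,1]] U=[[1,2,0],[0,2,-1],[0,0,2]]

  R1 -= 2·R0 → [0,2,-1]
  R2 -= 1·R0 → [0,4,0]
  R2 -= 2·R1 → [0,0,2]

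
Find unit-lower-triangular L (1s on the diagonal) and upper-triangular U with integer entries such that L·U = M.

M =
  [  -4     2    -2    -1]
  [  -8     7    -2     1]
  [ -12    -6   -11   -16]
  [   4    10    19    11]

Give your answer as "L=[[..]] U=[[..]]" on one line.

L=[[1,0,0,0],[2,1,0,0],[3,-4,1,0],[-1,4,3,1]] U=[[-4,2,-2,-1],[0,3,2,3],[0,0,3,-1],[0,0,0,1]]

  R1 -= 2·R0 → [0,3,2,3]
  R2 -= 3·R0 → [0,-12,-5,-13]
  R3 -= -1·R0 → [0,12,17,10]
  R2 -= -4·R1 → [0,0,3,-1]
  R3 -= 4·R1 → [0,0,9,-2]
  R3 -= 3·R2 → [0,0,0,1]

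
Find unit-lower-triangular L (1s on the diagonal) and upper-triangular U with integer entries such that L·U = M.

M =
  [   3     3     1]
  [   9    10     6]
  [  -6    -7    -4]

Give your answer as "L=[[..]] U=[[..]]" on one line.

L=[[1,0,0],[3,1,0],[-2,-1,1]] U=[[3,3,1],[0,1,3],[0,0,1]]

  r1 -= 3·r0 → [0,1,3]
  r2 -= -2·r0 → [0,-1,-2]
  r2 -= -1·r1 → [0,0,1]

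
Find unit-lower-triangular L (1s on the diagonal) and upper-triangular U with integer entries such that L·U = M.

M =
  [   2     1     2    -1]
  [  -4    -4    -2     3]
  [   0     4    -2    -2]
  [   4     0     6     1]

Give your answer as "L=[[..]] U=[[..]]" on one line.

  r1 -= -2·r0 → [0,-2,2,1]
  r2 -= 0·r0 → [0,4,-2,-2]
  r3 -= 2·r0 → [0,-2,2,3]
  r2 -= -2·r1 → [0,0,2,0]
  r3 -= 1·r1 → [0,0,0,2]
  r3 -= 0·r2 → [0,0,0,2]

L=[[1,0,0,0],[-2,1,0,0],[0,-2,1,0],[2,1,0,1]] U=[[2,1,2,-1],[0,-2,2,1],[0,0,2,0],[0,0,0,2]]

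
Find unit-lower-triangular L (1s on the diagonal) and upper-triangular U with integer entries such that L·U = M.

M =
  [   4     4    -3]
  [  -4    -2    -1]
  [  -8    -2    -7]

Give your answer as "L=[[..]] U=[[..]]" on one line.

L=[[1,0,0],[-1,1,0],[-2,3,1]] U=[[4,4,-3],[0,2,-4],[0,0,-1]]

  R1 -= -1·R0 → [0,2,-4]
  R2 -= -2·R0 → [0,6,-13]
  R2 -= 3·R1 → [0,0,-1]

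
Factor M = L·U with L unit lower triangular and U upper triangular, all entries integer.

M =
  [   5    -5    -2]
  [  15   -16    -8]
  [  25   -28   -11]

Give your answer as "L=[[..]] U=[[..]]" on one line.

  R1 -= 3·R0 → [0,-1,-2]
  R2 -= 5·R0 → [0,-3,-1]
  R2 -= 3·R1 → [0,0,5]

L=[[1,0,0],[3,1,0],[5,3,1]] U=[[5,-5,-2],[0,-1,-2],[0,0,5]]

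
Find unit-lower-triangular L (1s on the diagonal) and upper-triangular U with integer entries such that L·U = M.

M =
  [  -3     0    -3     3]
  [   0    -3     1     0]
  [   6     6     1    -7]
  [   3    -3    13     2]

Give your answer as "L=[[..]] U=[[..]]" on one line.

  r1 -= 0·r0 → [0,-3,1,0]
  r2 -= -2·r0 → [0,6,-5,-1]
  r3 -= -1·r0 → [0,-3,10,5]
  r2 -= -2·r1 → [0,0,-3,-1]
  r3 -= 1·r1 → [0,0,9,5]
  r3 -= -3·r2 → [0,0,0,2]

L=[[1,0,0,0],[0,1,0,0],[-2,-2,1,0],[-1,1,-3,1]] U=[[-3,0,-3,3],[0,-3,1,0],[0,0,-3,-1],[0,0,0,2]]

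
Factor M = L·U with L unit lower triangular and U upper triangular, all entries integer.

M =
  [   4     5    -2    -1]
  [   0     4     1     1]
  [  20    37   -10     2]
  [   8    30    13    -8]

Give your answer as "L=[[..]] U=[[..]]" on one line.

  r1 -= 0·r0 → [0,4,1,1]
  r2 -= 5·r0 → [0,12,0,7]
  r3 -= 2·r0 → [0,20,17,-6]
  r2 -= 3·r1 → [0,0,-3,4]
  r3 -= 5·r1 → [0,0,12,-11]
  r3 -= -4·r2 → [0,0,0,5]

L=[[1,0,0,0],[0,1,0,0],[5,3,1,0],[2,5,-4,1]] U=[[4,5,-2,-1],[0,4,1,1],[0,0,-3,4],[0,0,0,5]]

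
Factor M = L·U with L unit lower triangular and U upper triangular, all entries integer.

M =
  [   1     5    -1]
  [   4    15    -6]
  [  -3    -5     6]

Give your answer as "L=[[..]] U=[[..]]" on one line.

L=[[1,0,0],[4,1,0],[-3,-2,1]] U=[[1,5,-1],[0,-5,-2],[0,0,-1]]

  R1 -= 4·R0 → [0,-5,-2]
  R2 -= -3·R0 → [0,10,3]
  R2 -= -2·R1 → [0,0,-1]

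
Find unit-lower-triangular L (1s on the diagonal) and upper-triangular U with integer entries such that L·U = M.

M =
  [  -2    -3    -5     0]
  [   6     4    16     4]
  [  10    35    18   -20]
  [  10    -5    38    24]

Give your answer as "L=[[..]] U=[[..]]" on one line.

L=[[1,0,0,0],[-3,1,0,0],[-5,-4,1,0],[-5,4,-3,1]] U=[[-2,-3,-5,0],[0,-5,1,4],[0,0,-3,-4],[0,0,0,-4]]

  row1 -= -3·row0 → [0,-5,1,4]
  row2 -= -5·row0 → [0,20,-7,-20]
  row3 -= -5·row0 → [0,-20,13,24]
  row2 -= -4·row1 → [0,0,-3,-4]
  row3 -= 4·row1 → [0,0,9,8]
  row3 -= -3·row2 → [0,0,0,-4]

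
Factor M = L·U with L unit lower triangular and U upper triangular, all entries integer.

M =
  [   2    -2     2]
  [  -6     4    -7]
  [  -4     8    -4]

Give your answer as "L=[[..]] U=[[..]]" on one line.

  R1 -= -3·R0 → [0,-2,-1]
  R2 -= -2·R0 → [0,4,0]
  R2 -= -2·R1 → [0,0,-2]

L=[[1,0,0],[-3,1,0],[-2,-2,1]] U=[[2,-2,2],[0,-2,-1],[0,0,-2]]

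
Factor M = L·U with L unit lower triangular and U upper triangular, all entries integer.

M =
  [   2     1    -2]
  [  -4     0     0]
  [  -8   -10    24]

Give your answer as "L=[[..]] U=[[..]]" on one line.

  r1 -= -2·r0 → [0,2,-4]
  r2 -= -4·r0 → [0,-6,16]
  r2 -= -3·r1 → [0,0,4]

L=[[1,0,0],[-2,1,0],[-4,-3,1]] U=[[2,1,-2],[0,2,-4],[0,0,4]]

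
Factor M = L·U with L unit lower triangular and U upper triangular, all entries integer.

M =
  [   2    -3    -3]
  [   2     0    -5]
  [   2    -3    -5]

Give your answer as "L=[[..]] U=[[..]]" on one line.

L=[[1,0,0],[1,1,0],[1,0,1]] U=[[2,-3,-3],[0,3,-2],[0,0,-2]]

  r1 -= 1·r0 → [0,3,-2]
  r2 -= 1·r0 → [0,0,-2]
  r2 -= 0·r1 → [0,0,-2]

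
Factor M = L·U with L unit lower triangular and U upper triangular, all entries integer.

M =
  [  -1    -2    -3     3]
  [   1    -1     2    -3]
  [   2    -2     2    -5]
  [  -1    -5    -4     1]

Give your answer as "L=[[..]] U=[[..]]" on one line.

L=[[1,0,0,0],[-1,1,0,0],[-2,2,1,0],[1,1,0,1]] U=[[-1,-2,-3,3],[0,-3,-1,0],[0,0,-2,1],[0,0,0,-2]]

  R1 -= -1·R0 → [0,-3,-1,0]
  R2 -= -2·R0 → [0,-6,-4,1]
  R3 -= 1·R0 → [0,-3,-1,-2]
  R2 -= 2·R1 → [0,0,-2,1]
  R3 -= 1·R1 → [0,0,0,-2]
  R3 -= 0·R2 → [0,0,0,-2]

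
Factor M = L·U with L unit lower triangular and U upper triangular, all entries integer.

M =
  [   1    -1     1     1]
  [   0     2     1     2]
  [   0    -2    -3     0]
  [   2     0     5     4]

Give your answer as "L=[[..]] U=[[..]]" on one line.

  row1 -= 0·row0 → [0,2,1,2]
  row2 -= 0·row0 → [0,-2,-3,0]
  row3 -= 2·row0 → [0,2,3,2]
  row2 -= -1·row1 → [0,0,-2,2]
  row3 -= 1·row1 → [0,0,2,0]
  row3 -= -1·row2 → [0,0,0,2]

L=[[1,0,0,0],[0,1,0,0],[0,-1,1,0],[2,1,-1,1]] U=[[1,-1,1,1],[0,2,1,2],[0,0,-2,2],[0,0,0,2]]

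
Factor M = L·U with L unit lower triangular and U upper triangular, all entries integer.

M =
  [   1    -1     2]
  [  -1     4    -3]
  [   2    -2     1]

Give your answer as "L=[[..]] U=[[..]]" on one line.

L=[[1,0,0],[-1,1,0],[2,0,1]] U=[[1,-1,2],[0,3,-1],[0,0,-3]]

  r1 -= -1·r0 → [0,3,-1]
  r2 -= 2·r0 → [0,0,-3]
  r2 -= 0·r1 → [0,0,-3]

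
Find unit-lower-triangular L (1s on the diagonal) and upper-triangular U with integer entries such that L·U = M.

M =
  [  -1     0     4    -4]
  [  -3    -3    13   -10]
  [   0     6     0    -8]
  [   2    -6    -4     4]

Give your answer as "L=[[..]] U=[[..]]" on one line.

  R1 -= 3·R0 → [0,-3,1,2]
  R2 -= 0·R0 → [0,6,0,-8]
  R3 -= -2·R0 → [0,-6,4,-4]
  R2 -= -2·R1 → [0,0,2,-4]
  R3 -= 2·R1 → [0,0,2,-8]
  R3 -= 1·R2 → [0,0,0,-4]

L=[[1,0,0,0],[3,1,0,0],[0,-2,1,0],[-2,2,1,1]] U=[[-1,0,4,-4],[0,-3,1,2],[0,0,2,-4],[0,0,0,-4]]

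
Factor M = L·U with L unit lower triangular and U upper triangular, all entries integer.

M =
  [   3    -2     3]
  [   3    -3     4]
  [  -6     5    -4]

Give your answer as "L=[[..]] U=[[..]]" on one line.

  R1 -= 1·R0 → [0,-1,1]
  R2 -= -2·R0 → [0,1,2]
  R2 -= -1·R1 → [0,0,3]

L=[[1,0,0],[1,1,0],[-2,-1,1]] U=[[3,-2,3],[0,-1,1],[0,0,3]]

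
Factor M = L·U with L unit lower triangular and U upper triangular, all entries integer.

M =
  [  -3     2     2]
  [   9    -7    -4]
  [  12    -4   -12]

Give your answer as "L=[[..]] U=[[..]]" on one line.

  r1 -= -3·r0 → [0,-1,2]
  r2 -= -4·r0 → [0,4,-4]
  r2 -= -4·r1 → [0,0,4]

L=[[1,0,0],[-3,1,0],[-4,-4,1]] U=[[-3,2,2],[0,-1,2],[0,0,4]]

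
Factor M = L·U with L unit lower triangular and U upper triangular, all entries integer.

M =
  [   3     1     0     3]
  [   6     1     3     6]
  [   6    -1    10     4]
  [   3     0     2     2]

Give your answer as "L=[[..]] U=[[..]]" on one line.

  R1 -= 2·R0 → [0,-1,3,0]
  R2 -= 2·R0 → [0,-3,10,-2]
  R3 -= 1·R0 → [0,-1,2,-1]
  R2 -= 3·R1 → [0,0,1,-2]
  R3 -= 1·R1 → [0,0,-1,-1]
  R3 -= -1·R2 → [0,0,0,-3]

L=[[1,0,0,0],[2,1,0,0],[2,3,1,0],[1,1,-1,1]] U=[[3,1,0,3],[0,-1,3,0],[0,0,1,-2],[0,0,0,-3]]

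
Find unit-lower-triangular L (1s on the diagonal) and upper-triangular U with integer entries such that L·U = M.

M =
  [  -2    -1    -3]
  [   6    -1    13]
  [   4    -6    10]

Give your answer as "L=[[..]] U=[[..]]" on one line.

L=[[1,0,0],[-3,1,0],[-2,2,1]] U=[[-2,-1,-3],[0,-4,4],[0,0,-4]]

  R1 -= -3·R0 → [0,-4,4]
  R2 -= -2·R0 → [0,-8,4]
  R2 -= 2·R1 → [0,0,-4]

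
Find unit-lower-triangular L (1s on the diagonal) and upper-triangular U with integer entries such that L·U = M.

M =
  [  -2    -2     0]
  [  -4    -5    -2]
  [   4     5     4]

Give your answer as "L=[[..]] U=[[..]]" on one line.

  row1 -= 2·row0 → [0,-1,-2]
  row2 -= -2·row0 → [0,1,4]
  row2 -= -1·row1 → [0,0,2]

L=[[1,0,0],[2,1,0],[-2,-1,1]] U=[[-2,-2,0],[0,-1,-2],[0,0,2]]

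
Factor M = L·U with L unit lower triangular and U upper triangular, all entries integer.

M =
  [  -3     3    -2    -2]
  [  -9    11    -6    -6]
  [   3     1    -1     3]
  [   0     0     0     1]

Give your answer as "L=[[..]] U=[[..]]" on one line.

L=[[1,0,0,0],[3,1,0,0],[-1,2,1,0],[0,0,0,1]] U=[[-3,3,-2,-2],[0,2,0,0],[0,0,-3,1],[0,0,0,1]]

  row1 -= 3·row0 → [0,2,0,0]
  row2 -= -1·row0 → [0,4,-3,1]
  row3 -= 0·row0 → [0,0,0,1]
  row2 -= 2·row1 → [0,0,-3,1]
  row3 -= 0·row1 → [0,0,0,1]
  row3 -= 0·row2 → [0,0,0,1]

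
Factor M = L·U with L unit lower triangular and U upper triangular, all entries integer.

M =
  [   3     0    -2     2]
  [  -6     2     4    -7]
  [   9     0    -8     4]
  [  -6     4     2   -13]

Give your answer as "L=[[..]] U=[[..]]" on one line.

L=[[1,0,0,0],[-2,1,0,0],[3,0,1,0],[-2,2,1,1]] U=[[3,0,-2,2],[0,2,0,-3],[0,0,-2,-2],[0,0,0,-1]]

  r1 -= -2·r0 → [0,2,0,-3]
  r2 -= 3·r0 → [0,0,-2,-2]
  r3 -= -2·r0 → [0,4,-2,-9]
  r2 -= 0·r1 → [0,0,-2,-2]
  r3 -= 2·r1 → [0,0,-2,-3]
  r3 -= 1·r2 → [0,0,0,-1]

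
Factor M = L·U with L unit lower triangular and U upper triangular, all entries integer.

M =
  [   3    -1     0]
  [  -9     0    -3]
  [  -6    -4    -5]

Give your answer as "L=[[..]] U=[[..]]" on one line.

L=[[1,0,0],[-3,1,0],[-2,2,1]] U=[[3,-1,0],[0,-3,-3],[0,0,1]]

  row1 -= -3·row0 → [0,-3,-3]
  row2 -= -2·row0 → [0,-6,-5]
  row2 -= 2·row1 → [0,0,1]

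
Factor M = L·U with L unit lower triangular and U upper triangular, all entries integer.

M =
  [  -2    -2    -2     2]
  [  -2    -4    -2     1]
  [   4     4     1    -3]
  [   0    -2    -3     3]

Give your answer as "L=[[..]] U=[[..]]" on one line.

L=[[1,0,0,0],[1,1,0,0],[-2,0,1,0],[0,1,1,1]] U=[[-2,-2,-2,2],[0,-2,0,-1],[0,0,-3,1],[0,0,0,3]]

  R1 -= 1·R0 → [0,-2,0,-1]
  R2 -= -2·R0 → [0,0,-3,1]
  R3 -= 0·R0 → [0,-2,-3,3]
  R2 -= 0·R1 → [0,0,-3,1]
  R3 -= 1·R1 → [0,0,-3,4]
  R3 -= 1·R2 → [0,0,0,3]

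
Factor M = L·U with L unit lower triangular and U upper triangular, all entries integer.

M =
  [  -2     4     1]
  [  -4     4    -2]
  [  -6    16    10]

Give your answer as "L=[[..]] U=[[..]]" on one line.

  row1 -= 2·row0 → [0,-4,-4]
  row2 -= 3·row0 → [0,4,7]
  row2 -= -1·row1 → [0,0,3]

L=[[1,0,0],[2,1,0],[3,-1,1]] U=[[-2,4,1],[0,-4,-4],[0,0,3]]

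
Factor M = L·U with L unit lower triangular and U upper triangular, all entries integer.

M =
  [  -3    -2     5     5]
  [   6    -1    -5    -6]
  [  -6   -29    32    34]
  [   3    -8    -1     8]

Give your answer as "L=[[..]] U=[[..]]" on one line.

  row1 -= -2·row0 → [0,-5,5,4]
  row2 -= 2·row0 → [0,-25,22,24]
  row3 -= -1·row0 → [0,-10,4,13]
  row2 -= 5·row1 → [0,0,-3,4]
  row3 -= 2·row1 → [0,0,-6,5]
  row3 -= 2·row2 → [0,0,0,-3]

L=[[1,0,0,0],[-2,1,0,0],[2,5,1,0],[-1,2,2,1]] U=[[-3,-2,5,5],[0,-5,5,4],[0,0,-3,4],[0,0,0,-3]]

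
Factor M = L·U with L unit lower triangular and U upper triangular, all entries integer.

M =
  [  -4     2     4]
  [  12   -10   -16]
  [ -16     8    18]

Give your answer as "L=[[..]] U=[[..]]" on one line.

  row1 -= -3·row0 → [0,-4,-4]
  row2 -= 4·row0 → [0,0,2]
  row2 -= 0·row1 → [0,0,2]

L=[[1,0,0],[-3,1,0],[4,0,1]] U=[[-4,2,4],[0,-4,-4],[0,0,2]]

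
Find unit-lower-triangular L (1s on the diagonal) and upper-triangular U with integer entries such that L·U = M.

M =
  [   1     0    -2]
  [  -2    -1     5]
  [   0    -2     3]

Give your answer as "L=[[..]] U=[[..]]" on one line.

L=[[1,0,0],[-2,1,0],[0,2,1]] U=[[1,0,-2],[0,-1,1],[0,0,1]]

  R1 -= -2·R0 → [0,-1,1]
  R2 -= 0·R0 → [0,-2,3]
  R2 -= 2·R1 → [0,0,1]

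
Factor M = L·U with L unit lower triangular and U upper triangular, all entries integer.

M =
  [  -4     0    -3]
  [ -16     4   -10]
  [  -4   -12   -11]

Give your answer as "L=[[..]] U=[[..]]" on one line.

L=[[1,0,0],[4,1,0],[1,-3,1]] U=[[-4,0,-3],[0,4,2],[0,0,-2]]

  row1 -= 4·row0 → [0,4,2]
  row2 -= 1·row0 → [0,-12,-8]
  row2 -= -3·row1 → [0,0,-2]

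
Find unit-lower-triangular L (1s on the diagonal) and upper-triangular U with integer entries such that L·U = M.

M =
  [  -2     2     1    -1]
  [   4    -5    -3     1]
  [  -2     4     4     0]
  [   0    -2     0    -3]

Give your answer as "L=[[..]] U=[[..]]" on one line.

L=[[1,0,0,0],[-2,1,0,0],[1,-2,1,0],[0,2,2,1]] U=[[-2,2,1,-1],[0,-1,-1,-1],[0,0,1,-1],[0,0,0,1]]

  R1 -= -2·R0 → [0,-1,-1,-1]
  R2 -= 1·R0 → [0,2,3,1]
  R3 -= 0·R0 → [0,-2,0,-3]
  R2 -= -2·R1 → [0,0,1,-1]
  R3 -= 2·R1 → [0,0,2,-1]
  R3 -= 2·R2 → [0,0,0,1]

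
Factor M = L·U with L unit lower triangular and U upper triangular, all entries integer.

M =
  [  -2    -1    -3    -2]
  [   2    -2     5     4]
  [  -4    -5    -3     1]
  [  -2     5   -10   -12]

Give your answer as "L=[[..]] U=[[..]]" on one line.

  r1 -= -1·r0 → [0,-3,2,2]
  r2 -= 2·r0 → [0,-3,3,5]
  r3 -= 1·r0 → [0,6,-7,-10]
  r2 -= 1·r1 → [0,0,1,3]
  r3 -= -2·r1 → [0,0,-3,-6]
  r3 -= -3·r2 → [0,0,0,3]

L=[[1,0,0,0],[-1,1,0,0],[2,1,1,0],[1,-2,-3,1]] U=[[-2,-1,-3,-2],[0,-3,2,2],[0,0,1,3],[0,0,0,3]]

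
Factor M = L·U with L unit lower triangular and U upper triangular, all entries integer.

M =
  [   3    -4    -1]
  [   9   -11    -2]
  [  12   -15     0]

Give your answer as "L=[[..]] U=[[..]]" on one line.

  R1 -= 3·R0 → [0,1,1]
  R2 -= 4·R0 → [0,1,4]
  R2 -= 1·R1 → [0,0,3]

L=[[1,0,0],[3,1,0],[4,1,1]] U=[[3,-4,-1],[0,1,1],[0,0,3]]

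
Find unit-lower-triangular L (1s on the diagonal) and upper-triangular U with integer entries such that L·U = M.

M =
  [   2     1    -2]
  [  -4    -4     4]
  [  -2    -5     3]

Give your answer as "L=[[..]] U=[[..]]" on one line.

L=[[1,0,0],[-2,1,0],[-1,2,1]] U=[[2,1,-2],[0,-2,0],[0,0,1]]

  row1 -= -2·row0 → [0,-2,0]
  row2 -= -1·row0 → [0,-4,1]
  row2 -= 2·row1 → [0,0,1]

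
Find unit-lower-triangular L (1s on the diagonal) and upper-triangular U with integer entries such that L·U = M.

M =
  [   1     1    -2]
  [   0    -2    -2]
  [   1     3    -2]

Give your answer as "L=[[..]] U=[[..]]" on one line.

  r1 -= 0·r0 → [0,-2,-2]
  r2 -= 1·r0 → [0,2,0]
  r2 -= -1·r1 → [0,0,-2]

L=[[1,0,0],[0,1,0],[1,-1,1]] U=[[1,1,-2],[0,-2,-2],[0,0,-2]]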